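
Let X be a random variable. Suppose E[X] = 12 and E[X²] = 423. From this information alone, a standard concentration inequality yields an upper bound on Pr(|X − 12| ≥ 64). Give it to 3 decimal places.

The first two moments determine the variance, so Chebyshev's inequality is the sharpest standard bound available.
Var(X) = E[X²] − (E[X])² = 423 − 144 = 279.
Chebyshev's inequality: Pr(|X − μ| ≥ t) ≤ Var(X)/t² = 279/4096 = 0.0681.

0.068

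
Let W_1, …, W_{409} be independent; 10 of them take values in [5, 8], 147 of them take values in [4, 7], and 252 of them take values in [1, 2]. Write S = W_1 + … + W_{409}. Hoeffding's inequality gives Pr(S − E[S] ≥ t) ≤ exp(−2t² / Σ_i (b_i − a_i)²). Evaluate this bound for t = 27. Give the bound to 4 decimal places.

0.4166

Σ(b_i − a_i)² = 10·3² + 147·3² + 252·1² = 1665.
Exponent = 2·27² / 1665 = 0.87568.
Bound = exp(−0.87568) = 0.41658.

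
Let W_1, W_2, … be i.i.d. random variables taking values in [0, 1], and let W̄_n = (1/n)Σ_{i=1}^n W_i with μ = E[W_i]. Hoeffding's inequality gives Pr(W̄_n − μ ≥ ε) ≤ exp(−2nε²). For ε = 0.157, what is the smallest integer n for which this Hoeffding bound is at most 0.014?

Require exp(−2nε²) ≤ 0.014, i.e. 2nε² ≥ ln(1/0.014) = 4.268698.
So n ≥ 4.268698 / (2·0.157²) = 86.590.
The smallest integer n is 87.

87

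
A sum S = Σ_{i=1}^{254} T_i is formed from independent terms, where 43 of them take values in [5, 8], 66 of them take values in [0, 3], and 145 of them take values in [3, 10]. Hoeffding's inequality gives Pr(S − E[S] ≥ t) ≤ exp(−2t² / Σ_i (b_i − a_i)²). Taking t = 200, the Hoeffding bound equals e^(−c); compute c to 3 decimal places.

Σ(b_i − a_i)² = 43·3² + 66·3² + 145·7² = 8086.
c = 2t² / 8086 = 2·200² / 8086 = 9.8936.

9.894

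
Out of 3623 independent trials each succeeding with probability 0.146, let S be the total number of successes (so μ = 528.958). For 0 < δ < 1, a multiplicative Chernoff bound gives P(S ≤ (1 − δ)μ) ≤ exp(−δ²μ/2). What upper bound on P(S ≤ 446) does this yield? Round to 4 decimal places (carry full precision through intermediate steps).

Write 446 = (1 − δ)μ, so δ = 1 − 446/528.958 = 0.1568329…
Then the exponent is δ²μ/2 = (μ − 446)²/(2μ) = 6.505271.
Bound = exp(−6.505271) = 0.00150.

0.0015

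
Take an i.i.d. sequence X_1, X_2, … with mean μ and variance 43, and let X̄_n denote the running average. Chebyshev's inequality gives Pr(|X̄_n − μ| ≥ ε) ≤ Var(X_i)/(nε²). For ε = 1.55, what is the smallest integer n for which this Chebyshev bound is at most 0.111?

Require 43/(n·1.55²) ≤ 0.111, i.e. n ≥ 43/(0.111·1.55²) = 161.243.
The smallest integer n is 162.

162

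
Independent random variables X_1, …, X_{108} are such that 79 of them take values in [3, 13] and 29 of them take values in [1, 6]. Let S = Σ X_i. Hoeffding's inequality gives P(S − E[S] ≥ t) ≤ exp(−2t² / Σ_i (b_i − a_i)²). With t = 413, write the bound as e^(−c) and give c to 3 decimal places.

39.552

Σ(b_i − a_i)² = 79·10² + 29·5² = 8625.
c = 2t² / 8625 = 2·413² / 8625 = 39.5522.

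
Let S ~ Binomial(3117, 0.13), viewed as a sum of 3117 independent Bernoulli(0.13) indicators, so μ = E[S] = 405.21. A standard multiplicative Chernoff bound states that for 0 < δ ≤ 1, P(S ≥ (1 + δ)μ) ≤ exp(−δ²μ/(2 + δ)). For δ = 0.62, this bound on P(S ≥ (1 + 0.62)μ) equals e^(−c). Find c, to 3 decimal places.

59.451

c = δ²μ/(2 + δ) = 0.62²·405.21/(2 + 0.62) = 59.4514.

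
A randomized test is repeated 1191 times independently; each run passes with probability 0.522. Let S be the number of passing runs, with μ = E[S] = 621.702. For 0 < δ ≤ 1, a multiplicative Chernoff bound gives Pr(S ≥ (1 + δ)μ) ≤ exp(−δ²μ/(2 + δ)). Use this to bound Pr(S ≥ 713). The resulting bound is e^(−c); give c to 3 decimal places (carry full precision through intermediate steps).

Write 713 = (1 + δ)μ, so δ = 713/621.702 − 1 = 0.1468517…
Then the exponent is δ²μ/(2 + δ) = (713 − μ)² / (μ·(2 + δ)) = 6.245083.

6.245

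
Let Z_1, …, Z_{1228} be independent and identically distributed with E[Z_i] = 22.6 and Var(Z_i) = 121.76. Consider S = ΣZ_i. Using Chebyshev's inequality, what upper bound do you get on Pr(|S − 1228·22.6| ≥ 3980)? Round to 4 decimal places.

Var(S) = n·Var(Z_i) = 1228·121.76 = 149521.28.
Chebyshev: Pr(|S − 1228·22.6| ≥ 3980) ≤ Var(S)/3980² = 149521.28/15840400 = 0.0094.

0.0094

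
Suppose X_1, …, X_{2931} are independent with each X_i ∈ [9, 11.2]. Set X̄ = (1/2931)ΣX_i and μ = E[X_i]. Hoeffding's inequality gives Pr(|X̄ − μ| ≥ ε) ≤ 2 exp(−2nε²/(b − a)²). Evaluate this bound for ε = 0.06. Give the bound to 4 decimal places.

Exponent: 2nε²/(b − a)² = 2·2931·0.06² / 2.2² = 4.36017.
Bound = 2·exp(−4.36017) = 0.02555.

0.0256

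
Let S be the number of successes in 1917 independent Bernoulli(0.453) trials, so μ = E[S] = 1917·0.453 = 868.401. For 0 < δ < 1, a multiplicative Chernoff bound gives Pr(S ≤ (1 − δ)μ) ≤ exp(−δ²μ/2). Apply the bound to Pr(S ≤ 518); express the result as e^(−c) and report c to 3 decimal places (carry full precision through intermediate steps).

Write 518 = (1 − δ)μ, so δ = 1 − 518/868.401 = 0.4035014…
Then the exponent is δ²μ/2 = (μ − 518)²/(2μ) = 70.693643.

70.694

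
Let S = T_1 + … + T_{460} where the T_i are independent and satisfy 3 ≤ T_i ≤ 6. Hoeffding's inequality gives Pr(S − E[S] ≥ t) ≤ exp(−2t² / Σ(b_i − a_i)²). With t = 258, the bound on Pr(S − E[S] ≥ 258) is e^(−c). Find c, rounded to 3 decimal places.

Σ(b_i − a_i)² = 460·(3)² = 4140.
c = 2t²/4140 = 2·258²/4140 = 32.1565.

32.157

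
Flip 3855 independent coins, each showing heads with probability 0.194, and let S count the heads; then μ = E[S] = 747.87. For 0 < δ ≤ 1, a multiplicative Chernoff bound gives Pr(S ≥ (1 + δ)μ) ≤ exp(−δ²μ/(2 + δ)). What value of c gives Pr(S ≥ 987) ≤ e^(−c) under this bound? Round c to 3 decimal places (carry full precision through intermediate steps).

32.961

Write 987 = (1 + δ)μ, so δ = 987/747.87 − 1 = 0.3197481…
Then the exponent is δ²μ/(2 + δ) = (987 − μ)² / (μ·(2 + δ)) = 32.961062.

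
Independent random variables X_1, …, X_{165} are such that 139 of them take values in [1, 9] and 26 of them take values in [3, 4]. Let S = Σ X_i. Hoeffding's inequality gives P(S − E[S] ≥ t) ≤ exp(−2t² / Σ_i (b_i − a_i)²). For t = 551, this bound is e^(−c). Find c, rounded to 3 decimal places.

68.057

Σ(b_i − a_i)² = 139·8² + 26·1² = 8922.
c = 2t² / 8922 = 2·551² / 8922 = 68.0567.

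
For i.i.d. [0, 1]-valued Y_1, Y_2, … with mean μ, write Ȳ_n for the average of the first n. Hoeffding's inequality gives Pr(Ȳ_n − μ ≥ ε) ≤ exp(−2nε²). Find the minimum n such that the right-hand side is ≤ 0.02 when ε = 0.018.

Require exp(−2nε²) ≤ 0.02, i.e. 2nε² ≥ ln(1/0.02) = 3.912023.
So n ≥ 3.912023 / (2·0.018²) = 6037.073.
The smallest integer n is 6038.

6038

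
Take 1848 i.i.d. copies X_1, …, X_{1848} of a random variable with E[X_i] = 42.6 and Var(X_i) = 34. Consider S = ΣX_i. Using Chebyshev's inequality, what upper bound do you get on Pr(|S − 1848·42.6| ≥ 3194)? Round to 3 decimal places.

Var(S) = n·Var(X_i) = 1848·34 = 62832.
Chebyshev: Pr(|S − 1848·42.6| ≥ 3194) ≤ Var(S)/3194² = 62832/10201636 = 0.0062.

0.006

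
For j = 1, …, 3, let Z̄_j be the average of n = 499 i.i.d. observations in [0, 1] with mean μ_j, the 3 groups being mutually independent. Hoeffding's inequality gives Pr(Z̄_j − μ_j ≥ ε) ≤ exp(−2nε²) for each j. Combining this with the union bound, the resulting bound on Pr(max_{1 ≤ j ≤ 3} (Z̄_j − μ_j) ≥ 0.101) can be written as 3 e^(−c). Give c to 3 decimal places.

10.181

Union bound over the 3 events: Pr(max_{1 ≤ j ≤ 3} (Z̄_j − μ_j) ≥ 0.101) ≤ 3·exp(−2nε²) = 3 exp(−2·499·0.101²).
So c = 2·499·0.101² = 10.1806.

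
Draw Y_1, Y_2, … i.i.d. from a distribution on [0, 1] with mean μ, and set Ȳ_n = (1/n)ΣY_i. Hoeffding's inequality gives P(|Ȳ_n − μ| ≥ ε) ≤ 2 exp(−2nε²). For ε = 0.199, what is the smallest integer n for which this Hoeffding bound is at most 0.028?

Require 2·exp(−2nε²) ≤ 0.028, i.e. 2nε² ≥ ln(2/0.028) = 4.268698.
So n ≥ 4.268698 / (2·0.199²) = 53.896.
The smallest integer n is 54.

54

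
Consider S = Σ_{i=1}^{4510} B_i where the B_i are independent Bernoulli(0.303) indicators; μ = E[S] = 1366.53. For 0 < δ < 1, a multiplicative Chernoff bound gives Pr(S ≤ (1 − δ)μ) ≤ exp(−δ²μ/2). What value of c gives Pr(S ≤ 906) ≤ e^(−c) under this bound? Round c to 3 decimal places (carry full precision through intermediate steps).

Write 906 = (1 − δ)μ, so δ = 1 − 906/1366.53 = 0.3370069…
Then the exponent is δ²μ/2 = (μ − 906)²/(2μ) = 77.600887.

77.601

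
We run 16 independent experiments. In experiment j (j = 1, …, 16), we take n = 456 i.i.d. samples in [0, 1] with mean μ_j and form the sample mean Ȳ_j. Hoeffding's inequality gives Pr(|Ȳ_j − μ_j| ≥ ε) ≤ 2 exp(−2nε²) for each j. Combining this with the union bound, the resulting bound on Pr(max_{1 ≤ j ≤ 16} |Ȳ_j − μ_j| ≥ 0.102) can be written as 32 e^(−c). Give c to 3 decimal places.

Union bound over the 16 events: Pr(max_{1 ≤ j ≤ 16} |Ȳ_j − μ_j| ≥ 0.102) ≤ 16·2·exp(−2nε²) = 32 exp(−2·456·0.102²).
So c = 2·456·0.102² = 9.4884.

9.488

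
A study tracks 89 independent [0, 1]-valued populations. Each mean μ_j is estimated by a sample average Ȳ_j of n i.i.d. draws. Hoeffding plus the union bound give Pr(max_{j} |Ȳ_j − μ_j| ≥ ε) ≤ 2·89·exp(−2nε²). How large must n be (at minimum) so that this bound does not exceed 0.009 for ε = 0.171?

Need 2·89·exp(−2nε²) ≤ 0.009, i.e. exp(−2nε²) ≤ 0.009/178.
So 2nε² ≥ ln(178/0.009) = 9.892314.
Hence n ≥ 9.892314/(2·0.171²) = 169.151.
The smallest integer n is 170.

170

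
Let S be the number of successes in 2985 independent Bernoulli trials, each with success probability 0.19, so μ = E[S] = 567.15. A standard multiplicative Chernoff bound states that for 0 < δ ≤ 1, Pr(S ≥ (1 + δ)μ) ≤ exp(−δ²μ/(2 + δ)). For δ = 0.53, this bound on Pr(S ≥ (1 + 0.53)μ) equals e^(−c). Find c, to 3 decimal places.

62.969

c = δ²μ/(2 + δ) = 0.53²·567.15/(2 + 0.53) = 62.9693.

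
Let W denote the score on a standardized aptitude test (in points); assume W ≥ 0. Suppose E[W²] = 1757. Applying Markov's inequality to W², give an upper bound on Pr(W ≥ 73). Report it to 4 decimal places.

Since W ≥ 0, the event {W ≥ 73} is the same as {W² ≥ 5329}.
Markov's inequality applied to W² gives Pr(W² ≥ 5329) ≤ E[W²]/5329 = 1757/5329 = 0.3297.

0.3297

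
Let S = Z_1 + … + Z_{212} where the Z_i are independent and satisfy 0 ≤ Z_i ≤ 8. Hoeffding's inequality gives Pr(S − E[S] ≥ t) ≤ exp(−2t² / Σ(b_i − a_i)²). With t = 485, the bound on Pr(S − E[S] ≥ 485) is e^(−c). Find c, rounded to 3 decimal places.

34.673

Σ(b_i − a_i)² = 212·(8)² = 13568.
c = 2t²/13568 = 2·485²/13568 = 34.6735.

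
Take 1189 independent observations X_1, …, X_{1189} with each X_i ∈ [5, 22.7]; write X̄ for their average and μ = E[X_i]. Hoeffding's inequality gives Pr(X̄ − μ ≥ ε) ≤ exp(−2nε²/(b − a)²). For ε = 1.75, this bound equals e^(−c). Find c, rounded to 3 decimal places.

c = 2nε²/(b − a)² = 2·1189·1.75² / 17.7² = 23.2456.

23.246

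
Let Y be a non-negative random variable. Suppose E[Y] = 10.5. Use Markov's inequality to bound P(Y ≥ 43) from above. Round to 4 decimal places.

0.2442

Markov's inequality: for a non-negative random variable, P(Y ≥ a) ≤ E[Y]/a.
Here E[Y] = 10.5 and a = 43, so the bound is 10.5/43 = 0.2442.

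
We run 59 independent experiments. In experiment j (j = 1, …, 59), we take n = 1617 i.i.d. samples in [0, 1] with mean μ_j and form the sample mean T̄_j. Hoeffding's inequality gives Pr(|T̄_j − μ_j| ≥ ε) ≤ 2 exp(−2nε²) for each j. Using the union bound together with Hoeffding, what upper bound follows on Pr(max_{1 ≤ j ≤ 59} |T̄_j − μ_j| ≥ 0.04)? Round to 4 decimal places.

0.6678

Per-experiment Hoeffding bound: 2·exp(−2·1617·0.04²) = 2·exp(−5.17440) = 0.011319.
Union bound over 59 events: 59·0.011319 = 0.66783.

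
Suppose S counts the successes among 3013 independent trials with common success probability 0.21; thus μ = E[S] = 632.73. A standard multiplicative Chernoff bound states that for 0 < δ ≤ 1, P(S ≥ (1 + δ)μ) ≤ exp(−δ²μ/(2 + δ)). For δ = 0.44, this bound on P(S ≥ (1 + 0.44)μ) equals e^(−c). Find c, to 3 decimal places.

c = δ²μ/(2 + δ) = 0.44²·632.73/(2 + 0.44) = 50.2035.

50.203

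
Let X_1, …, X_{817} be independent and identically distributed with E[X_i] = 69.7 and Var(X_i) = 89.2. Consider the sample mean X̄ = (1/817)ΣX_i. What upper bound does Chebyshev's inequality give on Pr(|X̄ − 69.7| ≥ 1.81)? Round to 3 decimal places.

Var(X̄) = Var(X_i)/n = 89.2/817 = 0.10918.
Chebyshev: Pr(|X̄ − 69.7| ≥ 1.81) ≤ Var(X̄)/(1.81)² = 89.2/(817·1.81²) = 0.0333.

0.033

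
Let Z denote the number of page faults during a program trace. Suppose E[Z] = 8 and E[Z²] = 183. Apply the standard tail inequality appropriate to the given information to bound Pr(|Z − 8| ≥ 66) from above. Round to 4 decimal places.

The first two moments determine the variance, so Chebyshev's inequality is the sharpest standard bound available.
Var(Z) = E[Z²] − (E[Z])² = 183 − 64 = 119.
Chebyshev's inequality: Pr(|Z − μ| ≥ t) ≤ Var(Z)/t² = 119/4356 = 0.0273.

0.0273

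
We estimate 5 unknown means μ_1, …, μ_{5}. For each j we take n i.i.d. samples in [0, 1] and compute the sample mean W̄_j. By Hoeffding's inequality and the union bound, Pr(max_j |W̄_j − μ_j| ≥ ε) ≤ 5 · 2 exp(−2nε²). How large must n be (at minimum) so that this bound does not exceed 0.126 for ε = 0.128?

134

Need 2·5·exp(−2nε²) ≤ 0.126, i.e. exp(−2nε²) ≤ 0.126/10.
So 2nε² ≥ ln(10/0.126) = 4.374058.
Hence n ≥ 4.374058/(2·0.128²) = 133.486.
The smallest integer n is 134.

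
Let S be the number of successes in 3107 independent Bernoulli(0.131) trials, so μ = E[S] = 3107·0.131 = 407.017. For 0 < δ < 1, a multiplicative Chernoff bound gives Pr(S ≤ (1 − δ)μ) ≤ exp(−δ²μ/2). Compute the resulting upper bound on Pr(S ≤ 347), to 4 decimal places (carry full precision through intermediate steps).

0.0120

Write 347 = (1 − δ)μ, so δ = 1 − 347/407.017 = 0.1474558…
Then the exponent is δ²μ/2 = (μ − 347)²/(2μ) = 4.424926.
Bound = exp(−4.424926) = 0.01198.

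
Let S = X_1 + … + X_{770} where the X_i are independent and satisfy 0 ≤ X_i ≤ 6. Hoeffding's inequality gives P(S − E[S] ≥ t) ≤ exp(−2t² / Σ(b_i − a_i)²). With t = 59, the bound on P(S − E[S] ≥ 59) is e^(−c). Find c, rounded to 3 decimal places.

Σ(b_i − a_i)² = 770·(6)² = 27720.
c = 2t²/27720 = 2·59²/27720 = 0.2512.

0.251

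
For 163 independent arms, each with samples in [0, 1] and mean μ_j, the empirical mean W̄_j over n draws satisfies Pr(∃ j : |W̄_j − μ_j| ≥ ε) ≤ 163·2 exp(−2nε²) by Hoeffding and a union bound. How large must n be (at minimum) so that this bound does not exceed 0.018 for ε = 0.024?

8511

Need 2·163·exp(−2nε²) ≤ 0.018, i.e. exp(−2nε²) ≤ 0.018/326.
So 2nε² ≥ ln(326/0.018) = 9.804281.
Hence n ≥ 9.804281/(2·0.024²) = 8510.661.
The smallest integer n is 8511.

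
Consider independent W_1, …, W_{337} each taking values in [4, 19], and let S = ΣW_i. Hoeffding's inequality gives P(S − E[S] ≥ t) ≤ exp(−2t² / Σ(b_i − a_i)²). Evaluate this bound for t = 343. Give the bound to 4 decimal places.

Σ(b_i − a_i)² = 337·(15)² = 75825.
Exponent = 2·343²/75825 = 3.1032.
Bound = exp(−3.1032) = 0.04491.

0.0449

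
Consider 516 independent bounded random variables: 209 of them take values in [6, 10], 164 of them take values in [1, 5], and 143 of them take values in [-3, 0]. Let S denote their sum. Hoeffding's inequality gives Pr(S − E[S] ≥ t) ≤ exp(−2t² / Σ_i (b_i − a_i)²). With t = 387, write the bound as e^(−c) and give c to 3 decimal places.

Σ(b_i − a_i)² = 209·4² + 164·4² + 143·3² = 7255.
c = 2t² / 7255 = 2·387² / 7255 = 41.2871.

41.287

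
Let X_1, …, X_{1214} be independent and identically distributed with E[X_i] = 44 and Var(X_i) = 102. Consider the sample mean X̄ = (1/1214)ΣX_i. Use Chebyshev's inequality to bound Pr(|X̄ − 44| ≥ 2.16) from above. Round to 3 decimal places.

Var(X̄) = Var(X_i)/n = 102/1214 = 0.08402.
Chebyshev: Pr(|X̄ − 44| ≥ 2.16) ≤ Var(X̄)/(2.16)² = 102/(1214·2.16²) = 0.0180.

0.018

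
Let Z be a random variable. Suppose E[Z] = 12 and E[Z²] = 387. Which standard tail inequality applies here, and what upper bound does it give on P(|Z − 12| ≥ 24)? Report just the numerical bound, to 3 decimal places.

The first two moments determine the variance, so Chebyshev's inequality is the sharpest standard bound available.
Var(Z) = E[Z²] − (E[Z])² = 387 − 144 = 243.
Chebyshev's inequality: P(|Z − μ| ≥ t) ≤ Var(Z)/t² = 243/576 = 0.4219.

0.422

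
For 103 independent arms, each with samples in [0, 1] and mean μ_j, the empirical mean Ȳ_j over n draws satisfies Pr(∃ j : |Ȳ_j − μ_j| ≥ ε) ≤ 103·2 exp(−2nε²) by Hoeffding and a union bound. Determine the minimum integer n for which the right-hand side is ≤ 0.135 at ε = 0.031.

Need 2·103·exp(−2nε²) ≤ 0.135, i.e. exp(−2nε²) ≤ 0.135/206.
So 2nε² ≥ ln(206/0.135) = 7.330357.
Hence n ≥ 7.330357/(2·0.031²) = 3813.921.
The smallest integer n is 3814.

3814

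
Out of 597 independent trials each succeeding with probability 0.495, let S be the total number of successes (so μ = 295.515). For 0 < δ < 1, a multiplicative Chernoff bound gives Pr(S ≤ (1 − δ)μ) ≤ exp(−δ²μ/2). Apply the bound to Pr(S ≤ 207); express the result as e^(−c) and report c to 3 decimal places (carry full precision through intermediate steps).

Write 207 = (1 − δ)μ, so δ = 1 − 207/295.515 = 0.2995279…
Then the exponent is δ²μ/2 = (μ − 207)²/(2μ) = 13.256358.

13.256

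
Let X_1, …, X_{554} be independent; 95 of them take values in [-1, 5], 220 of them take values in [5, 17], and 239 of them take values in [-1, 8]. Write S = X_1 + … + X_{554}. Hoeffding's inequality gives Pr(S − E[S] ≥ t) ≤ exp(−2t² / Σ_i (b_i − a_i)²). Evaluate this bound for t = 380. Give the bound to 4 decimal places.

0.0050

Σ(b_i − a_i)² = 95·6² + 220·12² + 239·9² = 54459.
Exponent = 2·380² / 54459 = 5.30307.
Bound = exp(−5.30307) = 0.00498.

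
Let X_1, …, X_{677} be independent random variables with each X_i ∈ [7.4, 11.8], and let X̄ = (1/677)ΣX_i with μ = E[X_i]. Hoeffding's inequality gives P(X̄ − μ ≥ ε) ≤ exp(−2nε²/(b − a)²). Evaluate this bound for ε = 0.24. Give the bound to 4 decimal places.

0.0178

Exponent: 2nε²/(b − a)² = 2·677·0.24² / 4.4² = 4.02843.
Bound = exp(−4.02843) = 0.01780.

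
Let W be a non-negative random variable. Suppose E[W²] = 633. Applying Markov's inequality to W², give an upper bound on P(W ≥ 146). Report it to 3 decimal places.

0.030

Since W ≥ 0, the event {W ≥ 146} is the same as {W² ≥ 21316}.
Markov's inequality applied to W² gives P(W² ≥ 21316) ≤ E[W²]/21316 = 633/21316 = 0.0297.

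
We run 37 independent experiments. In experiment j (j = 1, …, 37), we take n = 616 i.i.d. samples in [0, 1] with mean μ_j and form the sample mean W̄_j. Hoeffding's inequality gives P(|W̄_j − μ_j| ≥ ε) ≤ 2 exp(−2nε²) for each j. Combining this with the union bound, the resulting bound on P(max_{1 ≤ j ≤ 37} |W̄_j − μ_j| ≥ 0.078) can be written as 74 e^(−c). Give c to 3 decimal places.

7.495

Union bound over the 37 events: P(max_{1 ≤ j ≤ 37} |W̄_j − μ_j| ≥ 0.078) ≤ 37·2·exp(−2nε²) = 74 exp(−2·616·0.078²).
So c = 2·616·0.078² = 7.4955.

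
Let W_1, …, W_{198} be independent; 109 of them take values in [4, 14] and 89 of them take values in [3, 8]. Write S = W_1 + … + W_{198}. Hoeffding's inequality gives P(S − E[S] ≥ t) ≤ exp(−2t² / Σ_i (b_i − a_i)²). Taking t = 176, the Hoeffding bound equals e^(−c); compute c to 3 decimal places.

Σ(b_i − a_i)² = 109·10² + 89·5² = 13125.
c = 2t² / 13125 = 2·176² / 13125 = 4.7202.

4.720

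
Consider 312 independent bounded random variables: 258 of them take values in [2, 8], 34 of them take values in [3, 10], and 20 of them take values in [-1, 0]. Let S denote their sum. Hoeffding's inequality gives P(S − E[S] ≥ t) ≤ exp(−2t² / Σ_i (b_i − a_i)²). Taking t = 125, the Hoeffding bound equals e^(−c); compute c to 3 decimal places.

2.848

Σ(b_i − a_i)² = 258·6² + 34·7² + 20·1² = 10974.
c = 2t² / 10974 = 2·125² / 10974 = 2.8476.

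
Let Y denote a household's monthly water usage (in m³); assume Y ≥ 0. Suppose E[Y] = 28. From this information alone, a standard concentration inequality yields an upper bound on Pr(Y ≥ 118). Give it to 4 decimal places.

0.2373

Only the mean of a non-negative variable is known, so Markov's inequality is the applicable tail bound.
Markov's inequality: for a non-negative random variable, Pr(Y ≥ a) ≤ E[Y]/a.
Here E[Y] = 28 and a = 118, so the bound is 28/118 = 0.2373.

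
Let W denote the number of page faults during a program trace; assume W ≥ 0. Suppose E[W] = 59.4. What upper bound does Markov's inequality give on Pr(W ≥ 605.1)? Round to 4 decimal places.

Markov's inequality: for a non-negative random variable, Pr(W ≥ a) ≤ E[W]/a.
Here E[W] = 59.4 and a = 605.1, so the bound is 59.4/605.1 = 0.0982.

0.0982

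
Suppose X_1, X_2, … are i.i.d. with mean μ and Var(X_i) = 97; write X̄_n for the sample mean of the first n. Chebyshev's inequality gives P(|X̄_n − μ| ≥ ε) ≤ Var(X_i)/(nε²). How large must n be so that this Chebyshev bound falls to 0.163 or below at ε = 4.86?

26

Require 97/(n·4.86²) ≤ 0.163, i.e. n ≥ 97/(0.163·4.86²) = 25.195.
The smallest integer n is 26.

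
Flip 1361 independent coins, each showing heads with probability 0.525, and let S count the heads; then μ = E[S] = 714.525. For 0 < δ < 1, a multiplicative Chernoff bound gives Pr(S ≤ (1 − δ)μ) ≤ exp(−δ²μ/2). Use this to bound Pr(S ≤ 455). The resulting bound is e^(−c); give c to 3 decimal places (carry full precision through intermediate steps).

47.131

Write 455 = (1 − δ)μ, so δ = 1 − 455/714.525 = 0.3632133…
Then the exponent is δ²μ/2 = (μ − 455)²/(2μ) = 47.131469.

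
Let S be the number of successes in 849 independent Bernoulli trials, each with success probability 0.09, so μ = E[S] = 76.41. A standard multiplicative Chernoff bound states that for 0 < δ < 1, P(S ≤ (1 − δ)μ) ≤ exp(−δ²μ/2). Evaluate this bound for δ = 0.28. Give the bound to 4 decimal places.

0.0500

Exponent = δ²μ/2 = 0.28²·76.41/2 = 2.9953.
Bound = exp(−2.9953) = 0.05002.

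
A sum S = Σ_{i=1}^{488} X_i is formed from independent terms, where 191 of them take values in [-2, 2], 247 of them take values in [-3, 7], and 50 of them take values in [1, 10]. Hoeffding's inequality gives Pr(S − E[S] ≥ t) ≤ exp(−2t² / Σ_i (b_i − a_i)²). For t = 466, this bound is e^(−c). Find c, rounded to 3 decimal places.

13.655

Σ(b_i − a_i)² = 191·4² + 247·10² + 50·9² = 31806.
c = 2t² / 31806 = 2·466² / 31806 = 13.6550.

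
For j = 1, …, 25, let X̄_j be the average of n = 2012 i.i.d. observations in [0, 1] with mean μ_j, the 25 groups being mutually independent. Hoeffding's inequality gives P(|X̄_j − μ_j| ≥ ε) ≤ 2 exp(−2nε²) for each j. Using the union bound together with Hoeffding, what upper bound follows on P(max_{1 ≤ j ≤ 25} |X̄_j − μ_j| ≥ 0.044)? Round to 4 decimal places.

Per-experiment Hoeffding bound: 2·exp(−2·2012·0.044²) = 2·exp(−7.79046) = 0.00082732.
Union bound over 25 events: 25·0.00082732 = 0.02068.

0.0207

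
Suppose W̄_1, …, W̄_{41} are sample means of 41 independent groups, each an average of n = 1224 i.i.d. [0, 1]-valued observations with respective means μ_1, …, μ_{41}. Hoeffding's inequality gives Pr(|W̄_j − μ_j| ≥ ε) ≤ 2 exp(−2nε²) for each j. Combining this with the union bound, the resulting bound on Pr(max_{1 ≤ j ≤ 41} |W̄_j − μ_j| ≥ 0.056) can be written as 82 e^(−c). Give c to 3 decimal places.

7.677

Union bound over the 41 events: Pr(max_{1 ≤ j ≤ 41} |W̄_j − μ_j| ≥ 0.056) ≤ 41·2·exp(−2nε²) = 82 exp(−2·1224·0.056²).
So c = 2·1224·0.056² = 7.6769.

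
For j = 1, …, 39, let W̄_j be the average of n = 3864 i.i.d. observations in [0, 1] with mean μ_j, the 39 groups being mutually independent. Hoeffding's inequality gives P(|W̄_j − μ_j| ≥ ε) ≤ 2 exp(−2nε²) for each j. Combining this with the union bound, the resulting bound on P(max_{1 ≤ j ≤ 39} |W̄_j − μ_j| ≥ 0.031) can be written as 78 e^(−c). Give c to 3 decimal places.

Union bound over the 39 events: P(max_{1 ≤ j ≤ 39} |W̄_j − μ_j| ≥ 0.031) ≤ 39·2·exp(−2nε²) = 78 exp(−2·3864·0.031²).
So c = 2·3864·0.031² = 7.4266.

7.427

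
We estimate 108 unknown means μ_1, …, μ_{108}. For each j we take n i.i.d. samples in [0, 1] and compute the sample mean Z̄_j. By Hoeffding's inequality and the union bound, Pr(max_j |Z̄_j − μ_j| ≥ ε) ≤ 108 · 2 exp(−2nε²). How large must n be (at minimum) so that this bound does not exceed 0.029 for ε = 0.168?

158

Need 2·108·exp(−2nε²) ≤ 0.029, i.e. exp(−2nε²) ≤ 0.029/216.
So 2nε² ≥ ln(216/0.029) = 8.915738.
Hence n ≥ 8.915738/(2·0.168²) = 157.946.
The smallest integer n is 158.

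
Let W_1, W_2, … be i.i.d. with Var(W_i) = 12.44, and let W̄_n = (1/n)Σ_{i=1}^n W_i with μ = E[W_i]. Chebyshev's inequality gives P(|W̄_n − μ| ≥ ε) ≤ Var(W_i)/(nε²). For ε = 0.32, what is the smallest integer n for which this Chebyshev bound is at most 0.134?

907

Require 12.44/(n·0.32²) ≤ 0.134, i.e. n ≥ 12.44/(0.134·0.32²) = 906.600.
The smallest integer n is 907.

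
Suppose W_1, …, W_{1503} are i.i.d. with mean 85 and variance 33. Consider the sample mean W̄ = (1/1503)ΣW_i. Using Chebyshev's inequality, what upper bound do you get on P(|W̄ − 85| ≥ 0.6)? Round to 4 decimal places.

Var(W̄) = Var(W_i)/n = 33/1503 = 0.021956.
Chebyshev: P(|W̄ − 85| ≥ 0.6) ≤ Var(W̄)/(0.6)² = 33/(1503·0.6²) = 0.0610.

0.0610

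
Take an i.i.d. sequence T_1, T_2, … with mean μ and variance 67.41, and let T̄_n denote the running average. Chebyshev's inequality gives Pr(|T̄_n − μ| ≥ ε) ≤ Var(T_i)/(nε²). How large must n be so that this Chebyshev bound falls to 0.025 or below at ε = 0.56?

8599

Require 67.41/(n·0.56²) ≤ 0.025, i.e. n ≥ 67.41/(0.025·0.56²) = 8598.214.
The smallest integer n is 8599.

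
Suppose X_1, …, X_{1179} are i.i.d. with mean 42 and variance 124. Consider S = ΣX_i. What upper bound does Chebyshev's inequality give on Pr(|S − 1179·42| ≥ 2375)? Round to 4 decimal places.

Var(S) = n·Var(X_i) = 1179·124 = 146196.
Chebyshev: Pr(|S − 1179·42| ≥ 2375) ≤ Var(S)/2375² = 146196/5640625 = 0.0259.

0.0259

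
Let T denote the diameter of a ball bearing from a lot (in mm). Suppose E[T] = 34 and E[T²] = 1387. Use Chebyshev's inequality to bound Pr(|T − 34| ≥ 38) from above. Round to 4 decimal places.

Var(T) = E[T²] − (E[T])² = 1387 − 1156 = 231.
Chebyshev's inequality: Pr(|T − μ| ≥ t) ≤ Var(T)/t² = 231/1444 = 0.1600.

0.1600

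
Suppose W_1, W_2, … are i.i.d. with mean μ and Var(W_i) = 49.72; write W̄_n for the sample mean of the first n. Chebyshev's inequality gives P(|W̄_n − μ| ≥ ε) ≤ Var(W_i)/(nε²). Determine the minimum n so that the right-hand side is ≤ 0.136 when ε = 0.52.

Require 49.72/(n·0.52²) ≤ 0.136, i.e. n ≥ 49.72/(0.136·0.52²) = 1352.027.
The smallest integer n is 1353.

1353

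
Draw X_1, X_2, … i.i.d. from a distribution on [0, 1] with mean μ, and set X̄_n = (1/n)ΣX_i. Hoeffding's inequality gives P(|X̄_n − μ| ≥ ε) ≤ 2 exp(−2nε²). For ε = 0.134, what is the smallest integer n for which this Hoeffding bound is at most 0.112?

81

Require 2·exp(−2nε²) ≤ 0.112, i.e. 2nε² ≥ ln(2/0.112) = 2.882404.
So n ≥ 2.882404 / (2·0.134²) = 80.263.
The smallest integer n is 81.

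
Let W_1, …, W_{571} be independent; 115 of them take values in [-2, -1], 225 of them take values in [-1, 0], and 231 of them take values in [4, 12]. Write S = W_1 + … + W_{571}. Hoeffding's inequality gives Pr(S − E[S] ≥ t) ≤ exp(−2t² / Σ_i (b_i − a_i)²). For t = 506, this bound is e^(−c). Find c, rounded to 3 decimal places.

Σ(b_i − a_i)² = 115·1² + 225·1² + 231·8² = 15124.
c = 2t² / 15124 = 2·506² / 15124 = 33.8582.

33.858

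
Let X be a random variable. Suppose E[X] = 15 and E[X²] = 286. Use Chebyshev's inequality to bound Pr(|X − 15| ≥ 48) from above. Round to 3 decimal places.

Var(X) = E[X²] − (E[X])² = 286 − 225 = 61.
Chebyshev's inequality: Pr(|X − μ| ≥ t) ≤ Var(X)/t² = 61/2304 = 0.0265.

0.026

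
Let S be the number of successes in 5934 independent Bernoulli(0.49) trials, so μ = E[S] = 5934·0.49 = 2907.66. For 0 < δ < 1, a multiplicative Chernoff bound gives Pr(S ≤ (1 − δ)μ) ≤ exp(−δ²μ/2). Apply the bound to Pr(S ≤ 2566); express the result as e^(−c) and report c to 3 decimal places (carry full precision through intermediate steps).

20.073

Write 2566 = (1 − δ)μ, so δ = 1 − 2566/2907.66 = 0.1175034…
Then the exponent is δ²μ/2 = (μ − 2566)²/(2μ) = 20.073110.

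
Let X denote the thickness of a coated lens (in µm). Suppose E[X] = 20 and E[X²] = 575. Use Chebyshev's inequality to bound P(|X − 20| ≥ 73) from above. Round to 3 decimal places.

Var(X) = E[X²] − (E[X])² = 575 − 400 = 175.
Chebyshev's inequality: P(|X − μ| ≥ t) ≤ Var(X)/t² = 175/5329 = 0.0328.

0.033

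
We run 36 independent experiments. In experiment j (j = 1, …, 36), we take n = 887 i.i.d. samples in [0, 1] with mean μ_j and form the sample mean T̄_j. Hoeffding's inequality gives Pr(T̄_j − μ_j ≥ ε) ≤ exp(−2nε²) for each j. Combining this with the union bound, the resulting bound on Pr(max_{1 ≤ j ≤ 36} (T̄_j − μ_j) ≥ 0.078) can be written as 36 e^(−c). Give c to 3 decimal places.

10.793

Union bound over the 36 events: Pr(max_{1 ≤ j ≤ 36} (T̄_j − μ_j) ≥ 0.078) ≤ 36·exp(−2nε²) = 36 exp(−2·887·0.078²).
So c = 2·887·0.078² = 10.7930.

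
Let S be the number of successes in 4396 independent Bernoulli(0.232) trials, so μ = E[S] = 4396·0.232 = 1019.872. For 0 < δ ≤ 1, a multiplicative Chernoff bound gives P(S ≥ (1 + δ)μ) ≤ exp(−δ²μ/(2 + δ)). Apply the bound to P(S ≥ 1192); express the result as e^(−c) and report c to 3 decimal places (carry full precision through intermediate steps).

13.395

Write 1192 = (1 + δ)μ, so δ = 1192/1019.872 − 1 = 0.1687741…
Then the exponent is δ²μ/(2 + δ) = (1192 − μ)² / (μ·(2 + δ)) = 13.395010.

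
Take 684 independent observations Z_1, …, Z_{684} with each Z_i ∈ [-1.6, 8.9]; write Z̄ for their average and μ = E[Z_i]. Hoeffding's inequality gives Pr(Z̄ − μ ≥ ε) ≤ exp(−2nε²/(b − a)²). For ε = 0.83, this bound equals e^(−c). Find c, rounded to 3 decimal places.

8.548

c = 2nε²/(b − a)² = 2·684·0.83² / 10.5² = 8.5480.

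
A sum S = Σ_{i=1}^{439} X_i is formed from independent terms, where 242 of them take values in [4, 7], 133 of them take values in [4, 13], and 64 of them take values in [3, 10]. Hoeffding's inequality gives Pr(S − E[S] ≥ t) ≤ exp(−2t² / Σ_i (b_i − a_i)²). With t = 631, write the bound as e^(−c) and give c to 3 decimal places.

Σ(b_i − a_i)² = 242·3² + 133·9² + 64·7² = 16087.
c = 2t² / 16087 = 2·631² / 16087 = 49.5010.

49.501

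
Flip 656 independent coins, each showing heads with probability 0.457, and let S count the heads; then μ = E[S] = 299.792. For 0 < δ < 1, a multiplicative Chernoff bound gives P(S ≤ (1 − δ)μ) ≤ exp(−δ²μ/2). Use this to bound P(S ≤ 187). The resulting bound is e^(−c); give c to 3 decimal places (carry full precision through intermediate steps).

21.218

Write 187 = (1 − δ)μ, so δ = 1 − 187/299.792 = 0.3762342…
Then the exponent is δ²μ/2 = (μ − 187)²/(2μ) = 21.218103.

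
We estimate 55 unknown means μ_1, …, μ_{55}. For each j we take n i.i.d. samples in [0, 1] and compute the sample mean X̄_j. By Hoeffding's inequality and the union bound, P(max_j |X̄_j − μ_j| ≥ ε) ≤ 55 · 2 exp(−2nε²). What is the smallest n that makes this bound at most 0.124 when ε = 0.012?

Need 2·55·exp(−2nε²) ≤ 0.124, i.e. exp(−2nε²) ≤ 0.124/110.
So 2nε² ≥ ln(110/0.124) = 6.787954.
Hence n ≥ 6.787954/(2·0.012²) = 23569.285.
The smallest integer n is 23570.

23570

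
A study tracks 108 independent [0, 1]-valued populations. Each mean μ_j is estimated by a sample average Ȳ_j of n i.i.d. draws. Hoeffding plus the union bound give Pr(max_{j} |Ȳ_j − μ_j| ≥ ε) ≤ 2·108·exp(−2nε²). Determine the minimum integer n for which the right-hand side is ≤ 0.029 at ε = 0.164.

166

Need 2·108·exp(−2nε²) ≤ 0.029, i.e. exp(−2nε²) ≤ 0.029/216.
So 2nε² ≥ ln(216/0.029) = 8.915738.
Hence n ≥ 8.915738/(2·0.164²) = 165.745.
The smallest integer n is 166.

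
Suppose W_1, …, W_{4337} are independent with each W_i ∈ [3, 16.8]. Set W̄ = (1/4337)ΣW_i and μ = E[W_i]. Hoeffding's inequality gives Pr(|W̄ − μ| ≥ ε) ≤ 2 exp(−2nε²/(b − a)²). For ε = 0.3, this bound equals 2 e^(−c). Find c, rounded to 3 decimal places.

4.099

c = 2nε²/(b − a)² = 2·4337·0.3² / 13.8² = 4.0992.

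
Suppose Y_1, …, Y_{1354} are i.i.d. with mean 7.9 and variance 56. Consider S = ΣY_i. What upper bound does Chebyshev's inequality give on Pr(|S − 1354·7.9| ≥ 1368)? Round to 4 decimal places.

Var(S) = n·Var(Y_i) = 1354·56 = 75824.
Chebyshev: Pr(|S − 1354·7.9| ≥ 1368) ≤ Var(S)/1368² = 75824/1871424 = 0.0405.

0.0405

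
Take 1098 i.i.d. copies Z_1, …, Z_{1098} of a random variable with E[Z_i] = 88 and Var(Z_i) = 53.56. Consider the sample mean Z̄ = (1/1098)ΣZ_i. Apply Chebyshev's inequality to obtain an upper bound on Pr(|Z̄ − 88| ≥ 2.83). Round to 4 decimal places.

0.0061

Var(Z̄) = Var(Z_i)/n = 53.56/1098 = 0.04878.
Chebyshev: Pr(|Z̄ − 88| ≥ 2.83) ≤ Var(Z̄)/(2.83)² = 53.56/(1098·2.83²) = 0.0061.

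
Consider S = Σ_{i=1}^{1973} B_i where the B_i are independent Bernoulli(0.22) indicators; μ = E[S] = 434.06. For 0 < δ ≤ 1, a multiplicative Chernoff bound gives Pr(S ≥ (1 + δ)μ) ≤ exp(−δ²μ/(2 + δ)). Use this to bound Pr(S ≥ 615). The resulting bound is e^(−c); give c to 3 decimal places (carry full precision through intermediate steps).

31.208

Write 615 = (1 + δ)μ, so δ = 615/434.06 − 1 = 0.4168548…
Then the exponent is δ²μ/(2 + δ) = (615 − μ)² / (μ·(2 + δ)) = 31.208209.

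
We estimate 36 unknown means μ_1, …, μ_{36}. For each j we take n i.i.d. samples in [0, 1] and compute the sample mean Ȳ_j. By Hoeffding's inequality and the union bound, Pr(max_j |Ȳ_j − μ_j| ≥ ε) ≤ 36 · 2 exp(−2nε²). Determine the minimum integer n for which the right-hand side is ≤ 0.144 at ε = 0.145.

Need 2·36·exp(−2nε²) ≤ 0.144, i.e. exp(−2nε²) ≤ 0.144/72.
So 2nε² ≥ ln(72/0.144) = 6.214608.
Hence n ≥ 6.214608/(2·0.145²) = 147.791.
The smallest integer n is 148.

148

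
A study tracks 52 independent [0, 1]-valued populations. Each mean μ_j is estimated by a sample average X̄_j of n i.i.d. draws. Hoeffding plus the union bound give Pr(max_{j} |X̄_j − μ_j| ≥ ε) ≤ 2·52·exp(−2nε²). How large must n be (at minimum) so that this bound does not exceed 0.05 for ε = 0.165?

Need 2·52·exp(−2nε²) ≤ 0.05, i.e. exp(−2nε²) ≤ 0.05/104.
So 2nε² ≥ ln(104/0.05) = 7.640123.
Hence n ≥ 7.640123/(2·0.165²) = 140.314.
The smallest integer n is 141.

141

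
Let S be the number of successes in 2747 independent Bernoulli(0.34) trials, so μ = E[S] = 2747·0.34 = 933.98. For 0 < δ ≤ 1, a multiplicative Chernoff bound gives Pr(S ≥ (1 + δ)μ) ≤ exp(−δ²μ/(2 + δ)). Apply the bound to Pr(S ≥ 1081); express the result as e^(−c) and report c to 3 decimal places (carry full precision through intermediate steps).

10.727

Write 1081 = (1 + δ)μ, so δ = 1081/933.98 − 1 = 0.1574124…
Then the exponent is δ²μ/(2 + δ) = (1081 − μ)² / (μ·(2 + δ)) = 10.727094.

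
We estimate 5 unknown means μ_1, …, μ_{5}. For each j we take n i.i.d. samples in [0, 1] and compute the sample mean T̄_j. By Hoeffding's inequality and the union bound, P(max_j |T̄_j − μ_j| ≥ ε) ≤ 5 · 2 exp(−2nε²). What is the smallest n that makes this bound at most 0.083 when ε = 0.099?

Need 2·5·exp(−2nε²) ≤ 0.083, i.e. exp(−2nε²) ≤ 0.083/10.
So 2nε² ≥ ln(10/0.083) = 4.791500.
Hence n ≥ 4.791500/(2·0.099²) = 244.439.
The smallest integer n is 245.

245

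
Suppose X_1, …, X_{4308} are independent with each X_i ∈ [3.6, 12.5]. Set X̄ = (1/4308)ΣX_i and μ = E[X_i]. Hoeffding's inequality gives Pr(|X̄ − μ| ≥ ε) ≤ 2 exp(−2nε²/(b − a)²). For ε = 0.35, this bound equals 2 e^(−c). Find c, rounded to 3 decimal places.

c = 2nε²/(b − a)² = 2·4308·0.35² / 8.9² = 13.3248.

13.325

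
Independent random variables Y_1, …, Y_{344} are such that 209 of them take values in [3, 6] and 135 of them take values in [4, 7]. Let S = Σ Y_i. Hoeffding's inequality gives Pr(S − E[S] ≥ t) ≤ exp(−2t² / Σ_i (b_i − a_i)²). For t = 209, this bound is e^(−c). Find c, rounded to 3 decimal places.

Σ(b_i − a_i)² = 209·3² + 135·3² = 3096.
c = 2t² / 3096 = 2·209² / 3096 = 28.2177.

28.218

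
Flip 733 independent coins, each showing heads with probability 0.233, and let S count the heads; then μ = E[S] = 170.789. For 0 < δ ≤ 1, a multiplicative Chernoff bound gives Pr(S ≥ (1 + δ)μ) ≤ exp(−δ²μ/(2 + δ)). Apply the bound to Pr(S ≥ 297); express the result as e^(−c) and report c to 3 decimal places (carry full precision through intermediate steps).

Write 297 = (1 + δ)μ, so δ = 297/170.789 − 1 = 0.7389879…
Then the exponent is δ²μ/(2 + δ) = (297 − μ)² / (μ·(2 + δ)) = 34.052140.

34.052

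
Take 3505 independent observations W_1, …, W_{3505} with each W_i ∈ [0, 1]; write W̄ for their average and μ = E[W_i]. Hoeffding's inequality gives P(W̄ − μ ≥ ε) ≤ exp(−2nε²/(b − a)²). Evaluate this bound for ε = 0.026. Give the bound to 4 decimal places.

Exponent: 2nε²/(b − a)² = 2·3505·0.026² / 1² = 4.73876.
Bound = exp(−4.73876) = 0.00875.

0.0087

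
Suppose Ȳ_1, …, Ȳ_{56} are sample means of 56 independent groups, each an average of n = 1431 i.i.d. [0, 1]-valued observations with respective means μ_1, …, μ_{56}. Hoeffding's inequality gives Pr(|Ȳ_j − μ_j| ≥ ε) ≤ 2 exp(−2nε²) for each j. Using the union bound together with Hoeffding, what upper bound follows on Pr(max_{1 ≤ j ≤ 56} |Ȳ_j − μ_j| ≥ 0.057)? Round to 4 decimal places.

Per-experiment Hoeffding bound: 2·exp(−2·1431·0.057²) = 2·exp(−9.29864) = 0.0001831.
Union bound over 56 events: 56·0.0001831 = 0.01025.

0.0103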